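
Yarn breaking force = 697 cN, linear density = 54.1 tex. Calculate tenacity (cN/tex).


Formula: Tenacity = Breaking force / Linear density
Tenacity = 697 cN / 54.1 tex
Tenacity = 12.88 cN/tex

12.88 cN/tex


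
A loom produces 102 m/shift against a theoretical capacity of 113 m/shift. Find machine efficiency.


Formula: Efficiency% = (Actual output / Theoretical output) * 100
Efficiency% = (102 / 113) * 100
Efficiency% = 0.902655 * 100 = 90.2655% ≈ 90.3%

90.3%


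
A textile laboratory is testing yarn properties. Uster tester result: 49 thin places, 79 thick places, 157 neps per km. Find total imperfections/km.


Formula: Total = thin places + thick places + neps
Total = 49 + 79 + 157
Total = 285 imperfections/km

285 imperfections/km


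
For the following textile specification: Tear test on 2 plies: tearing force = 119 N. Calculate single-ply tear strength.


Formula: Per-ply strength = Total force / Number of plies
Per-ply = 119 N / 2
Per-ply = 59.5 N

59.5 N


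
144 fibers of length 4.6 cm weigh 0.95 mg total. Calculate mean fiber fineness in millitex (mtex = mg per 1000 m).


Formula: fineness (mtex) = mass (mg) / total length (km) = (mass_mg / total_length_m) * 1000
Step 1: Convert fiber length: 4.6 cm = 0.046 m
Step 2: Total fiber length = 144 * 0.046 = 6.624 m
Step 3: Linear density = 0.95 mg / 6.624 m = 0.1434 mg/m
Step 4: fineness = 0.1434 * 1000 = 143.4 mtex

143.4 mtex


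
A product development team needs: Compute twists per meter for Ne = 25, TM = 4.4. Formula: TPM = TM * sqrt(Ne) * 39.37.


Formula: TPM = TM * sqrt(Ne) * 39.37
Step 1: sqrt(Ne) = sqrt(25) = 5
Step 2: TM * sqrt(Ne) = 4.4 * 5 = 22
Step 3: TPM = 22 * 39.37 = 866 twists/m

866 twists/m


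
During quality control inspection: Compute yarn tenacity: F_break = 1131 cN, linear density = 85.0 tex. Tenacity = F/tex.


Formula: Tenacity = Breaking force / Linear density
Tenacity = 1131 cN / 85.0 tex
Tenacity = 13.31 cN/tex

13.31 cN/tex


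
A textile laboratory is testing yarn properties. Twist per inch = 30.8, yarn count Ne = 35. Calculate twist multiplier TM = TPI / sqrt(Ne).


Formula: TM = TPI / sqrt(Ne)
Step 1: sqrt(Ne) = sqrt(35) = 5.9161
Step 2: TM = 30.8 / 5.9161 = 5.21

5.21 TM


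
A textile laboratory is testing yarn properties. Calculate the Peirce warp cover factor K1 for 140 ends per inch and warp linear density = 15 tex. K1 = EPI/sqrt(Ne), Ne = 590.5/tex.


Formula: K1 = EPI / sqrt(Ne), with Ne = 590.5 / tex_warp
Step 1: Ne = 590.5 / 15 = 39.367
Step 2: sqrt(Ne) = sqrt(39.367) = 6.2743
Step 3: K1 = 140 / 6.2743 = 22.3

22.3


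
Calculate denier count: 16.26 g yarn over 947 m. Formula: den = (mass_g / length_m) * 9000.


Formula: den = (mass_g / length_m) * 9000
Substituting: den = (16.26 / 947) * 9000
Intermediate: 16.26 / 947 = 0.01717001 g/m
den = 0.01717001 * 9000 = 154.5 denier

154.5 denier


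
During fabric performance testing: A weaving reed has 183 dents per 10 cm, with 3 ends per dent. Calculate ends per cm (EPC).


Formula: EPC = (dents per 10 cm * ends per dent) / 10
Step 1: Total ends per 10 cm = 183 * 3 = 549
Step 2: EPC = 549 / 10 = 54.9 ends/cm

54.9 ends/cm


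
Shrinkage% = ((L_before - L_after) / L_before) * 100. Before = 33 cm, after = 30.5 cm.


Formula: Shrinkage% = ((L_before - L_after) / L_before) * 100
Step 1: Shrinkage = 33 - 30.5 = 2.5 cm
Step 2: Shrinkage% = (2.5 / 33) * 100
Step 3: Shrinkage% = 0.075758 * 100 = 7.5758% ≈ 7.6%

7.6%


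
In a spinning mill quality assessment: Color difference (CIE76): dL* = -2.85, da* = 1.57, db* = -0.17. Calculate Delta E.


Formula: Delta E = sqrt(dL*^2 + da*^2 + db*^2)
Step 1: dL*^2 = (-2.85)^2 = 8.1225
Step 2: da*^2 = 1.57^2 = 2.4649
Step 3: db*^2 = (-0.17)^2 = 0.0289
Step 4: Sum = 8.1225 + 2.4649 + 0.0289 = 10.6163
Step 5: Delta E = sqrt(10.6163) = 3.26

3.26 Delta E


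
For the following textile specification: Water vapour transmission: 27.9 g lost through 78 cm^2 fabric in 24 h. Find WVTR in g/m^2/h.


Formula: WVTR = mass_loss / (area * time)
Step 1: Convert area: 78 cm^2 = 0.0078 m^2
Step 2: WVTR = 27.9 g / (0.0078 m^2 * 24 h)
Step 3: WVTR = 27.9 / 0.1872 = 149.0 g/m^2/h

149.0 g/m^2/h


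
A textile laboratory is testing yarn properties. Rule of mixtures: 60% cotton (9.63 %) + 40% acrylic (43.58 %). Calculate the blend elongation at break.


Formula: Blend property = (fraction_A * property_A) + (fraction_B * property_B)
Step 1: Contribution A = 60/100 * 9.63 % = 5.778 %
Step 2: Contribution B = 40/100 * 43.58 % = 17.432 %
Step 3: Blend elongation at break = 5.778 + 17.432 = 23.21 %

23.21 %


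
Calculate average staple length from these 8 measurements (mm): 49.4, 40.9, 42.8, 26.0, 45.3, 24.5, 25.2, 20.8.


Formula: Mean = sum of lengths / count
Sum = 49.4 + 40.9 + 42.8 + 26.0 + 45.3 + 24.5 + 25.2 + 20.8
Sum = 274.9 mm
Mean = 274.9 / 8 = 34.36 mm

34.36 mm


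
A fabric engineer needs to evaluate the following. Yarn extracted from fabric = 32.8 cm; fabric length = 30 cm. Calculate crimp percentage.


Formula: Crimp% = ((L_yarn - L_fabric) / L_fabric) * 100
Step 1: Extension = 32.8 - 30 = 2.8 cm
Step 2: Crimp% = (2.8 / 30) * 100
Step 3: Crimp% = 0.093333 * 100 = 9.3333% ≈ 9.3%

9.3%


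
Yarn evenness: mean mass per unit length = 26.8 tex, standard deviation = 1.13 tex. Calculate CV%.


Formula: CV% = (standard deviation / mean) * 100
Step 1: Ratio = 1.13 / 26.8 = 0.042164
Step 2: CV% = 0.042164 * 100 = 4.2164% ≈ 4.2%

4.2%


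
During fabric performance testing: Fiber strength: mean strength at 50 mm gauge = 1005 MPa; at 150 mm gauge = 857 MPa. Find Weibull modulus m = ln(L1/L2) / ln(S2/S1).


Formula: m = ln(L1/L2) / ln(S2/S1)
Step 1: ln(L1/L2) = ln(50/150) = -1.09861
Step 2: S2/S1 = 857/1005 = 0.85274
Step 3: ln(S2/S1) = ln(0.85274) = -0.15930
Step 4: m = -1.09861 / -0.15930 = 6.90

6.90 (Weibull m)


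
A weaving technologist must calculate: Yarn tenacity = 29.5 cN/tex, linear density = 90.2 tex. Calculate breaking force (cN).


Formula: Breaking force = Tenacity * Linear density
F = 29.5 cN/tex * 90.2 tex
F = 2660.90 cN

2660.90 cN


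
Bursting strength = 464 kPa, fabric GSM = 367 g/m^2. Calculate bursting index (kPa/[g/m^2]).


Formula: Bursting Index = Bursting Strength / Fabric GSM
BI = 464 kPa / 367 g/m^2
BI = 1.264 kPa/(g/m^2)

1.264 kPa/(g/m^2)


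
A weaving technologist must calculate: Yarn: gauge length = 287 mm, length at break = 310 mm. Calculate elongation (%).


Formula: Elongation (%) = ((L_break - L0) / L0) * 100
Step 1: Extension = 310 - 287 = 23 mm
Step 2: Elongation = (23 / 287) * 100
Step 3: Elongation = 0.080139 * 100 = 8.0139% ≈ 8.0%

8.0%


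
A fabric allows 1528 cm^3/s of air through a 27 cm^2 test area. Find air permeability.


Formula: Air Permeability = Airflow / Test Area
AP = 1528 cm^3/s / 27 cm^2
AP = 56.6 cm^3/s/cm^2

56.6 cm^3/s/cm^2


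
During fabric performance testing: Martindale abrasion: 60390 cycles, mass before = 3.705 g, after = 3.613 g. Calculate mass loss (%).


Formula: Mass loss% = ((m_before - m_after) / m_before) * 100
Step 1: Mass loss = 3.705 - 3.613 = 0.092 g
Step 2: Ratio = 0.092 / 3.705 = 0.0248313
Step 3: Mass loss% = 0.0248313 * 100 = 2.48313% ≈ 2.48%

2.48%


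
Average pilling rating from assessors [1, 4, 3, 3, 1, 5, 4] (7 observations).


Formula: Mean = sum / count
Sum = 1 + 4 + 3 + 3 + 1 + 5 + 4 = 21
Mean = 21 / 7 = 3.0

3.0


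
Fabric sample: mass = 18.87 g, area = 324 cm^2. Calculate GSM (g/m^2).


Formula: GSM = mass_g / area_m2
Step 1: Convert area: 324 cm^2 = 324 / 10000 = 0.0324 m^2
Step 2: GSM = 18.87 g / 0.0324 m^2 = 582.4 g/m^2

582.4 g/m^2


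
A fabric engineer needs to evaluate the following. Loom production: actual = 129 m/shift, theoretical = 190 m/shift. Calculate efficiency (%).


Formula: Efficiency% = (Actual output / Theoretical output) * 100
Efficiency% = (129 / 190) * 100
Efficiency% = 0.678947 * 100 = 67.8947% ≈ 67.9%

67.9%


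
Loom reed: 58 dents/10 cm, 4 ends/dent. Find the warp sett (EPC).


Formula: EPC = (dents per 10 cm * ends per dent) / 10
Step 1: Total ends per 10 cm = 58 * 4 = 232
Step 2: EPC = 232 / 10 = 23.2 ends/cm

23.2 ends/cm


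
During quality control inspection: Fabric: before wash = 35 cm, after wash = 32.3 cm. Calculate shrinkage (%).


Formula: Shrinkage% = ((L_before - L_after) / L_before) * 100
Step 1: Shrinkage = 35 - 32.3 = 2.7 cm
Step 2: Shrinkage% = (2.7 / 35) * 100
Step 3: Shrinkage% = 0.077143 * 100 = 7.7143% ≈ 7.7%

7.7%


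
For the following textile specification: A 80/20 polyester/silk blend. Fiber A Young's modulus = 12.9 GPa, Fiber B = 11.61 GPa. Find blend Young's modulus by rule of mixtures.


Formula: Blend property = (fraction_A * property_A) + (fraction_B * property_B)
Step 1: Contribution A = 80/100 * 12.9 GPa = 10.32 GPa
Step 2: Contribution B = 20/100 * 11.61 GPa = 2.322 GPa
Step 3: Blend Young's modulus = 10.32 + 2.322 = 12.642 GPa

12.642 GPa


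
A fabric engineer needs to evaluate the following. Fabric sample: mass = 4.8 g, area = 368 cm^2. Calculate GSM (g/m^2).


Formula: GSM = mass_g / area_m2
Step 1: Convert area: 368 cm^2 = 368 / 10000 = 0.0368 m^2
Step 2: GSM = 4.8 g / 0.0368 m^2 = 130.4 g/m^2

130.4 g/m^2


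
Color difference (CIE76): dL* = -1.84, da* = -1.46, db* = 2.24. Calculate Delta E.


Formula: Delta E = sqrt(dL*^2 + da*^2 + db*^2)
Step 1: dL*^2 = (-1.84)^2 = 3.3856
Step 2: da*^2 = (-1.46)^2 = 2.1316
Step 3: db*^2 = 2.24^2 = 5.0176
Step 4: Sum = 3.3856 + 2.1316 + 5.0176 = 10.5348
Step 5: Delta E = sqrt(10.5348) = 3.25

3.25 Delta E


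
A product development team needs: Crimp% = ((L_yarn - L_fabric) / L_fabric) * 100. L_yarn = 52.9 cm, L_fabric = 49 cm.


Formula: Crimp% = ((L_yarn - L_fabric) / L_fabric) * 100
Step 1: Extension = 52.9 - 49 = 3.9 cm
Step 2: Crimp% = (3.9 / 49) * 100
Step 3: Crimp% = 0.079592 * 100 = 7.9592% ≈ 8.0%

8.0%


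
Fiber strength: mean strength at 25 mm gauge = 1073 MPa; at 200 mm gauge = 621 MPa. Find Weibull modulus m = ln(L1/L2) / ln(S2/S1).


Formula: m = ln(L1/L2) / ln(S2/S1)
Step 1: ln(L1/L2) = ln(25/200) = -2.07944
Step 2: S2/S1 = 621/1073 = 0.57875
Step 3: ln(S2/S1) = ln(0.57875) = -0.54688
Step 4: m = -2.07944 / -0.54688 = 3.80

3.80 (Weibull m)


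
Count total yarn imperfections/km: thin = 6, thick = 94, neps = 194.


Formula: Total = thin places + thick places + neps
Total = 6 + 94 + 194
Total = 294 imperfections/km

294 imperfections/km


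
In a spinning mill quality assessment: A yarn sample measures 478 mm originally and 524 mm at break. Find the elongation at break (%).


Formula: Elongation (%) = ((L_break - L0) / L0) * 100
Step 1: Extension = 524 - 478 = 46 mm
Step 2: Elongation = (46 / 478) * 100
Step 3: Elongation = 0.096234 * 100 = 9.6234% ≈ 9.6%

9.6%


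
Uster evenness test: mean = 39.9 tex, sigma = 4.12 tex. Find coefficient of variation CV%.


Formula: CV% = (standard deviation / mean) * 100
Step 1: Ratio = 4.12 / 39.9 = 0.103258
Step 2: CV% = 0.103258 * 100 = 10.3258% ≈ 10.3%

10.3%


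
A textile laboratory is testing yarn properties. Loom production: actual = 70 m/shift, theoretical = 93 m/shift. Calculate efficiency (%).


Formula: Efficiency% = (Actual output / Theoretical output) * 100
Efficiency% = (70 / 93) * 100
Efficiency% = 0.752688 * 100 = 75.2688% ≈ 75.3%

75.3%


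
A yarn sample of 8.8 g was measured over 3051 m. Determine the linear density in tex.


Formula: Tex = (mass_g / length_m) * 1000
Substituting: Tex = (8.8 / 3051) * 1000
Intermediate: 8.8 / 3051 = 0.0028843 g/m
Tex = 0.0028843 * 1000 = 2.88 tex

2.88 tex


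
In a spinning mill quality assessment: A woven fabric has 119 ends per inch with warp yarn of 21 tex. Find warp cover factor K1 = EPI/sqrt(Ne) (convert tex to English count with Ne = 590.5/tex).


Formula: K1 = EPI / sqrt(Ne), with Ne = 590.5 / tex_warp
Step 1: Ne = 590.5 / 21 = 28.119
Step 2: sqrt(Ne) = sqrt(28.119) = 5.3027
Step 3: K1 = 119 / 5.3027 = 22.4

22.4


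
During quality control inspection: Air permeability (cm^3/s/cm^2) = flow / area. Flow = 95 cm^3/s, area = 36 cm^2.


Formula: Air Permeability = Airflow / Test Area
AP = 95 cm^3/s / 36 cm^2
AP = 2.6 cm^3/s/cm^2

2.6 cm^3/s/cm^2


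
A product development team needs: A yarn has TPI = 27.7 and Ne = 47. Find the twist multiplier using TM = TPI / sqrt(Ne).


Formula: TM = TPI / sqrt(Ne)
Step 1: sqrt(Ne) = sqrt(47) = 6.8557
Step 2: TM = 27.7 / 6.8557 = 4.04

4.04 TM


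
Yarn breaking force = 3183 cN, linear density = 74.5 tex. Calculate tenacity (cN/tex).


Formula: Tenacity = Breaking force / Linear density
Tenacity = 3183 cN / 74.5 tex
Tenacity = 42.72 cN/tex

42.72 cN/tex


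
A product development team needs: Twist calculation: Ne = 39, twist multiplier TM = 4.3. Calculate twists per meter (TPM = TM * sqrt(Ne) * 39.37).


Formula: TPM = TM * sqrt(Ne) * 39.37
Step 1: sqrt(Ne) = sqrt(39) = 6.245
Step 2: TM * sqrt(Ne) = 4.3 * 6.245 = 26.8535
Step 3: TPM = 26.8535 * 39.37 = 1057 twists/m

1057 twists/m


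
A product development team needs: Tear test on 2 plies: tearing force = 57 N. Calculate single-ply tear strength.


Formula: Per-ply strength = Total force / Number of plies
Per-ply = 57 N / 2
Per-ply = 28.5 N

28.5 N


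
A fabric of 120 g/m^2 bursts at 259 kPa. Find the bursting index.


Formula: Bursting Index = Bursting Strength / Fabric GSM
BI = 259 kPa / 120 g/m^2
BI = 2.158 kPa/(g/m^2)

2.158 kPa/(g/m^2)


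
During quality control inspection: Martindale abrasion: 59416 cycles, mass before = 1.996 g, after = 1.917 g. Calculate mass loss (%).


Formula: Mass loss% = ((m_before - m_after) / m_before) * 100
Step 1: Mass loss = 1.996 - 1.917 = 0.079 g
Step 2: Ratio = 0.079 / 1.996 = 0.0395792
Step 3: Mass loss% = 0.0395792 * 100 = 3.95792% ≈ 3.96%

3.96%


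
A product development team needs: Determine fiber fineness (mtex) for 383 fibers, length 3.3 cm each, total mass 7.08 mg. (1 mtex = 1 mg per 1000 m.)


Formula: fineness (mtex) = mass (mg) / total length (km) = (mass_mg / total_length_m) * 1000
Step 1: Convert fiber length: 3.3 cm = 0.033 m
Step 2: Total fiber length = 383 * 0.033 = 12.639 m
Step 3: Linear density = 7.08 mg / 12.639 m = 0.5602 mg/m
Step 4: fineness = 0.5602 * 1000 = 560.2 mtex

560.2 mtex


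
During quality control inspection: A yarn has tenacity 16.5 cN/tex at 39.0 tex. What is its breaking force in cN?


Formula: Breaking force = Tenacity * Linear density
F = 16.5 cN/tex * 39.0 tex
F = 643.50 cN

643.50 cN


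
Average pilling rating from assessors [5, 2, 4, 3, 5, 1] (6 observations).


Formula: Mean = sum / count
Sum = 5 + 2 + 4 + 3 + 5 + 1 = 20
Mean = 20 / 6 = 3.3

3.3


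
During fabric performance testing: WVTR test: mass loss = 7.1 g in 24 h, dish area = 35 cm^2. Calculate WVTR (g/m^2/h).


Formula: WVTR = mass_loss / (area * time)
Step 1: Convert area: 35 cm^2 = 0.0035 m^2
Step 2: WVTR = 7.1 g / (0.0035 m^2 * 24 h)
Step 3: WVTR = 7.1 / 0.084 = 84.5 g/m^2/h

84.5 g/m^2/h


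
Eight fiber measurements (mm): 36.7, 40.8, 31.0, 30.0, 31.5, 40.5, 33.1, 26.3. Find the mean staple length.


Formula: Mean = sum of lengths / count
Sum = 36.7 + 40.8 + 31.0 + 30.0 + 31.5 + 40.5 + 33.1 + 26.3
Sum = 269.9 mm
Mean = 269.9 / 8 = 33.74 mm

33.74 mm


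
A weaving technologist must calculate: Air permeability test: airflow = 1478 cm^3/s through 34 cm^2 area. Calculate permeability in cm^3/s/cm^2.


Formula: Air Permeability = Airflow / Test Area
AP = 1478 cm^3/s / 34 cm^2
AP = 43.5 cm^3/s/cm^2

43.5 cm^3/s/cm^2


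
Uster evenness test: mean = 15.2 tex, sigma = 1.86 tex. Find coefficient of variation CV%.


Formula: CV% = (standard deviation / mean) * 100
Step 1: Ratio = 1.86 / 15.2 = 0.122368
Step 2: CV% = 0.122368 * 100 = 12.2368% ≈ 12.2%

12.2%


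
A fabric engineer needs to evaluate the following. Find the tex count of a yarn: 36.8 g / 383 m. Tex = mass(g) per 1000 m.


Formula: Tex = (mass_g / length_m) * 1000
Substituting: Tex = (36.8 / 383) * 1000
Intermediate: 36.8 / 383 = 0.09608355 g/m
Tex = 0.09608355 * 1000 = 96.08 tex

96.08 tex


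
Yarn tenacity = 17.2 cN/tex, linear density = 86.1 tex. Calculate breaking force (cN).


Formula: Breaking force = Tenacity * Linear density
F = 17.2 cN/tex * 86.1 tex
F = 1480.92 cN

1480.92 cN


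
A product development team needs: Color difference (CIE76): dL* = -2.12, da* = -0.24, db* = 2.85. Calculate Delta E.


Formula: Delta E = sqrt(dL*^2 + da*^2 + db*^2)
Step 1: dL*^2 = (-2.12)^2 = 4.4944
Step 2: da*^2 = (-0.24)^2 = 0.0576
Step 3: db*^2 = 2.85^2 = 8.1225
Step 4: Sum = 4.4944 + 0.0576 + 8.1225 = 12.6745
Step 5: Delta E = sqrt(12.6745) = 3.56

3.56 Delta E


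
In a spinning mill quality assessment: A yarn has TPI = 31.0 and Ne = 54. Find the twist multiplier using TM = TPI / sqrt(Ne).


Formula: TM = TPI / sqrt(Ne)
Step 1: sqrt(Ne) = sqrt(54) = 7.3485
Step 2: TM = 31.0 / 7.3485 = 4.22

4.22 TM


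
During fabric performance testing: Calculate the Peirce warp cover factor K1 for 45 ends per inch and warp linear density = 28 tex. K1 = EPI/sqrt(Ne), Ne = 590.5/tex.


Formula: K1 = EPI / sqrt(Ne), with Ne = 590.5 / tex_warp
Step 1: Ne = 590.5 / 28 = 21.089
Step 2: sqrt(Ne) = sqrt(21.089) = 4.5923
Step 3: K1 = 45 / 4.5923 = 9.8

9.8


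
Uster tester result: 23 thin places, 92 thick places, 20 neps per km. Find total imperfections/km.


Formula: Total = thin places + thick places + neps
Total = 23 + 92 + 20
Total = 135 imperfections/km

135 imperfections/km


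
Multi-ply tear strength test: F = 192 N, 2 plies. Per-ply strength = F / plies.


Formula: Per-ply strength = Total force / Number of plies
Per-ply = 192 N / 2
Per-ply = 96 N

96 N


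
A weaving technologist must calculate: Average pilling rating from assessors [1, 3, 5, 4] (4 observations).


Formula: Mean = sum / count
Sum = 1 + 3 + 5 + 4 = 13
Mean = 13 / 4 = 3.3

3.3


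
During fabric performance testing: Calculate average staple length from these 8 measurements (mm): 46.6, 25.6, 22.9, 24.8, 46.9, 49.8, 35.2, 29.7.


Formula: Mean = sum of lengths / count
Sum = 46.6 + 25.6 + 22.9 + 24.8 + 46.9 + 49.8 + 35.2 + 29.7
Sum = 281.5 mm
Mean = 281.5 / 8 = 35.19 mm

35.19 mm


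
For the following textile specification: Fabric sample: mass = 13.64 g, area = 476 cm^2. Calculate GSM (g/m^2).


Formula: GSM = mass_g / area_m2
Step 1: Convert area: 476 cm^2 = 476 / 10000 = 0.0476 m^2
Step 2: GSM = 13.64 g / 0.0476 m^2 = 286.6 g/m^2

286.6 g/m^2


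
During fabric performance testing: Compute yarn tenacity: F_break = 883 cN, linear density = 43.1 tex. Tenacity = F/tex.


Formula: Tenacity = Breaking force / Linear density
Tenacity = 883 cN / 43.1 tex
Tenacity = 20.49 cN/tex

20.49 cN/tex


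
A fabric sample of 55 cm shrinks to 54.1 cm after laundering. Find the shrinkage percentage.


Formula: Shrinkage% = ((L_before - L_after) / L_before) * 100
Step 1: Shrinkage = 55 - 54.1 = 0.9 cm
Step 2: Shrinkage% = (0.9 / 55) * 100
Step 3: Shrinkage% = 0.016364 * 100 = 1.6364% ≈ 1.6%

1.6%


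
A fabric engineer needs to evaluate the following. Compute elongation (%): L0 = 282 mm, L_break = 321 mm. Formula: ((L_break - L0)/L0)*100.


Formula: Elongation (%) = ((L_break - L0) / L0) * 100
Step 1: Extension = 321 - 282 = 39 mm
Step 2: Elongation = (39 / 282) * 100
Step 3: Elongation = 0.138298 * 100 = 13.8298% ≈ 13.8%

13.8%


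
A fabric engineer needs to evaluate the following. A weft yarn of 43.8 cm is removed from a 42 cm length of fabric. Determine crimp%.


Formula: Crimp% = ((L_yarn - L_fabric) / L_fabric) * 100
Step 1: Extension = 43.8 - 42 = 1.8 cm
Step 2: Crimp% = (1.8 / 42) * 100
Step 3: Crimp% = 0.042857 * 100 = 4.2857% ≈ 4.3%

4.3%


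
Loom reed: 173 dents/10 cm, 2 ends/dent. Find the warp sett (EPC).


Formula: EPC = (dents per 10 cm * ends per dent) / 10
Step 1: Total ends per 10 cm = 173 * 2 = 346
Step 2: EPC = 346 / 10 = 34.6 ends/cm

34.6 ends/cm


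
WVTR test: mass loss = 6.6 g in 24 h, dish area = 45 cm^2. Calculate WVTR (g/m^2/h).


Formula: WVTR = mass_loss / (area * time)
Step 1: Convert area: 45 cm^2 = 0.0045 m^2
Step 2: WVTR = 6.6 g / (0.0045 m^2 * 24 h)
Step 3: WVTR = 6.6 / 0.108 = 61.1 g/m^2/h

61.1 g/m^2/h


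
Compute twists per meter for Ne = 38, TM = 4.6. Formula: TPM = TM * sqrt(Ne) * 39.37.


Formula: TPM = TM * sqrt(Ne) * 39.37
Step 1: sqrt(Ne) = sqrt(38) = 6.1644
Step 2: TM * sqrt(Ne) = 4.6 * 6.1644 = 28.3562
Step 3: TPM = 28.3562 * 39.37 = 1116 twists/m

1116 twists/m


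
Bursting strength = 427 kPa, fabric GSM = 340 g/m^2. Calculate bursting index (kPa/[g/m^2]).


Formula: Bursting Index = Bursting Strength / Fabric GSM
BI = 427 kPa / 340 g/m^2
BI = 1.256 kPa/(g/m^2)

1.256 kPa/(g/m^2)


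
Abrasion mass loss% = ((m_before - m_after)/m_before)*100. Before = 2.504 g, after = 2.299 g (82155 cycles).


Formula: Mass loss% = ((m_before - m_after) / m_before) * 100
Step 1: Mass loss = 2.504 - 2.299 = 0.205 g
Step 2: Ratio = 0.205 / 2.504 = 0.081869
Step 3: Mass loss% = 0.081869 * 100 = 8.1869% ≈ 8.19%

8.19%


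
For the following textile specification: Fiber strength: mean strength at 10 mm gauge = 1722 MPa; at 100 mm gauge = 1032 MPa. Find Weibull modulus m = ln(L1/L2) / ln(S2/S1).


Formula: m = ln(L1/L2) / ln(S2/S1)
Step 1: ln(L1/L2) = ln(10/100) = -2.30259
Step 2: S2/S1 = 1032/1722 = 0.5993
Step 3: ln(S2/S1) = ln(0.5993) = -0.51199
Step 4: m = -2.30259 / -0.51199 = 4.50

4.50 (Weibull m)


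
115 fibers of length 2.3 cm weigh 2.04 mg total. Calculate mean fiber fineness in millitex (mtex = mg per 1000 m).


Formula: fineness (mtex) = mass (mg) / total length (km) = (mass_mg / total_length_m) * 1000
Step 1: Convert fiber length: 2.3 cm = 0.023 m
Step 2: Total fiber length = 115 * 0.023 = 2.645 m
Step 3: Linear density = 2.04 mg / 2.645 m = 0.7713 mg/m
Step 4: fineness = 0.7713 * 1000 = 771.3 mtex

771.3 mtex


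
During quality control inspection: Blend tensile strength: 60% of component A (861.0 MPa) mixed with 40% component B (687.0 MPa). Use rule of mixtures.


Formula: Blend property = (fraction_A * property_A) + (fraction_B * property_B)
Step 1: Contribution A = 60/100 * 861.0 MPa = 516.6 MPa
Step 2: Contribution B = 40/100 * 687.0 MPa = 274.8 MPa
Step 3: Blend tensile strength = 516.6 + 274.8 = 791.4 MPa

791.4 MPa


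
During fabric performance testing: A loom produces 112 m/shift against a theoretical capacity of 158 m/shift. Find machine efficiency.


Formula: Efficiency% = (Actual output / Theoretical output) * 100
Efficiency% = (112 / 158) * 100
Efficiency% = 0.708861 * 100 = 70.8861% ≈ 70.9%

70.9%


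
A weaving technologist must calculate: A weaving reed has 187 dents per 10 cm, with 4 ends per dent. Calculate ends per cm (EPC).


Formula: EPC = (dents per 10 cm * ends per dent) / 10
Step 1: Total ends per 10 cm = 187 * 4 = 748
Step 2: EPC = 748 / 10 = 74.8 ends/cm

74.8 ends/cm


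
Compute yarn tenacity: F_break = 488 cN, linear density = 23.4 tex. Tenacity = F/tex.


Formula: Tenacity = Breaking force / Linear density
Tenacity = 488 cN / 23.4 tex
Tenacity = 20.85 cN/tex

20.85 cN/tex


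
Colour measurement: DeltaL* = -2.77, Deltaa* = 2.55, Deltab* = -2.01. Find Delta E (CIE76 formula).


Formula: Delta E = sqrt(dL*^2 + da*^2 + db*^2)
Step 1: dL*^2 = (-2.77)^2 = 7.6729
Step 2: da*^2 = 2.55^2 = 6.5025
Step 3: db*^2 = (-2.01)^2 = 4.0401
Step 4: Sum = 7.6729 + 6.5025 + 4.0401 = 18.2155
Step 5: Delta E = sqrt(18.2155) = 4.27

4.27 Delta E


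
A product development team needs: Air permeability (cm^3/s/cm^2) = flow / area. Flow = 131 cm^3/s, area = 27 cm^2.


Formula: Air Permeability = Airflow / Test Area
AP = 131 cm^3/s / 27 cm^2
AP = 4.9 cm^3/s/cm^2

4.9 cm^3/s/cm^2


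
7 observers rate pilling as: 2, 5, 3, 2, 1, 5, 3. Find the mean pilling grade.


Formula: Mean = sum / count
Sum = 2 + 5 + 3 + 2 + 1 + 5 + 3 = 21
Mean = 21 / 7 = 3.0

3.0


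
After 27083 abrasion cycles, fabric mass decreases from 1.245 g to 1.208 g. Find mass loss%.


Formula: Mass loss% = ((m_before - m_after) / m_before) * 100
Step 1: Mass loss = 1.245 - 1.208 = 0.037 g
Step 2: Ratio = 0.037 / 1.245 = 0.0297189
Step 3: Mass loss% = 0.0297189 * 100 = 2.97189% ≈ 2.97%

2.97%


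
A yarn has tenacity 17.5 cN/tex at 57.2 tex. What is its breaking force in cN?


Formula: Breaking force = Tenacity * Linear density
F = 17.5 cN/tex * 57.2 tex
F = 1001.00 cN

1001.00 cN


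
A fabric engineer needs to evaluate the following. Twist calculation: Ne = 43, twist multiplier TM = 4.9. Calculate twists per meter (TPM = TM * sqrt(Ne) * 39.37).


Formula: TPM = TM * sqrt(Ne) * 39.37
Step 1: sqrt(Ne) = sqrt(43) = 6.5574
Step 2: TM * sqrt(Ne) = 4.9 * 6.5574 = 32.1313
Step 3: TPM = 32.1313 * 39.37 = 1265 twists/m

1265 twists/m


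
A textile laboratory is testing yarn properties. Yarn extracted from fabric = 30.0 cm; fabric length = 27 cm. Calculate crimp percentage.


Formula: Crimp% = ((L_yarn - L_fabric) / L_fabric) * 100
Step 1: Extension = 30.0 - 27 = 3.0 cm
Step 2: Crimp% = (3.0 / 27) * 100
Step 3: Crimp% = 0.111111 * 100 = 11.1111% ≈ 11.1%

11.1%


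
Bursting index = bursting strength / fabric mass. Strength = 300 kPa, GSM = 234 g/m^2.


Formula: Bursting Index = Bursting Strength / Fabric GSM
BI = 300 kPa / 234 g/m^2
BI = 1.282 kPa/(g/m^2)

1.282 kPa/(g/m^2)


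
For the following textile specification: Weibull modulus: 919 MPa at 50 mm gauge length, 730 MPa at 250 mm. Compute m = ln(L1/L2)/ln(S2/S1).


Formula: m = ln(L1/L2) / ln(S2/S1)
Step 1: ln(L1/L2) = ln(50/250) = -1.60944
Step 2: S2/S1 = 730/919 = 0.79434
Step 3: ln(S2/S1) = ln(0.79434) = -0.23024
Step 4: m = -1.60944 / -0.23024 = 6.99

6.99 (Weibull m)


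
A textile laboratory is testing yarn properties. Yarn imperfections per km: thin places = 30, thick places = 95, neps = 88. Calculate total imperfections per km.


Formula: Total = thin places + thick places + neps
Total = 30 + 95 + 88
Total = 213 imperfections/km

213 imperfections/km


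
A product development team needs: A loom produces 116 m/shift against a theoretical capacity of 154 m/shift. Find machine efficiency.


Formula: Efficiency% = (Actual output / Theoretical output) * 100
Efficiency% = (116 / 154) * 100
Efficiency% = 0.753247 * 100 = 75.3247% ≈ 75.3%

75.3%


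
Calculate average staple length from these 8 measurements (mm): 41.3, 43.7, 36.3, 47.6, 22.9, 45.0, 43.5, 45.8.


Formula: Mean = sum of lengths / count
Sum = 41.3 + 43.7 + 36.3 + 47.6 + 22.9 + 45.0 + 43.5 + 45.8
Sum = 326.1 mm
Mean = 326.1 / 8 = 40.76 mm

40.76 mm


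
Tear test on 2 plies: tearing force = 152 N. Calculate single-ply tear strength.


Formula: Per-ply strength = Total force / Number of plies
Per-ply = 152 N / 2
Per-ply = 76 N

76 N


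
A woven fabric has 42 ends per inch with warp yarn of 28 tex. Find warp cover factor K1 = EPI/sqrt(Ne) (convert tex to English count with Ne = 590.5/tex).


Formula: K1 = EPI / sqrt(Ne), with Ne = 590.5 / tex_warp
Step 1: Ne = 590.5 / 28 = 21.089
Step 2: sqrt(Ne) = sqrt(21.089) = 4.5923
Step 3: K1 = 42 / 4.5923 = 9.1

9.1


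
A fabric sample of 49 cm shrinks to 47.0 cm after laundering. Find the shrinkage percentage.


Formula: Shrinkage% = ((L_before - L_after) / L_before) * 100
Step 1: Shrinkage = 49 - 47.0 = 2.0 cm
Step 2: Shrinkage% = (2.0 / 49) * 100
Step 3: Shrinkage% = 0.040816 * 100 = 4.0816% ≈ 4.1%

4.1%


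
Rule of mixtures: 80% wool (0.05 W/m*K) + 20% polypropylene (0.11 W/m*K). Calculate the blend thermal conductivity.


Formula: Blend property = (fraction_A * property_A) + (fraction_B * property_B)
Step 1: Contribution A = 80/100 * 0.05 W/m*K = 0.04 W/m*K
Step 2: Contribution B = 20/100 * 0.11 W/m*K = 0.022 W/m*K
Step 3: Blend thermal conductivity = 0.04 + 0.022 = 0.062 W/m*K

0.062 W/m*K


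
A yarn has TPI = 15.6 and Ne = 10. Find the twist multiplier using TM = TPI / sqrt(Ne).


Formula: TM = TPI / sqrt(Ne)
Step 1: sqrt(Ne) = sqrt(10) = 3.1623
Step 2: TM = 15.6 / 3.1623 = 4.93

4.93 TM


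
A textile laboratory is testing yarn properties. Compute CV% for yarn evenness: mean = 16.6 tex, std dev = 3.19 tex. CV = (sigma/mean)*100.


Formula: CV% = (standard deviation / mean) * 100
Step 1: Ratio = 3.19 / 16.6 = 0.192169
Step 2: CV% = 0.192169 * 100 = 19.2169% ≈ 19.2%

19.2%


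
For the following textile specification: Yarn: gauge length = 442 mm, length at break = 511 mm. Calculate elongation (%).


Formula: Elongation (%) = ((L_break - L0) / L0) * 100
Step 1: Extension = 511 - 442 = 69 mm
Step 2: Elongation = (69 / 442) * 100
Step 3: Elongation = 0.156109 * 100 = 15.6109% ≈ 15.6%

15.6%


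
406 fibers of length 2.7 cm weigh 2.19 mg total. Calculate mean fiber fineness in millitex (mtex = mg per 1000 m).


Formula: fineness (mtex) = mass (mg) / total length (km) = (mass_mg / total_length_m) * 1000
Step 1: Convert fiber length: 2.7 cm = 0.027 m
Step 2: Total fiber length = 406 * 0.027 = 10.962 m
Step 3: Linear density = 2.19 mg / 10.962 m = 0.1998 mg/m
Step 4: fineness = 0.1998 * 1000 = 199.8 mtex

199.8 mtex


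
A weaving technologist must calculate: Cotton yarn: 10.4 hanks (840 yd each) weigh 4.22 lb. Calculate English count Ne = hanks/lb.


Formula: Ne = hanks / mass_lb
Substituting: Ne = 10.4 / 4.22
Ne = 2.5

2.5 Ne


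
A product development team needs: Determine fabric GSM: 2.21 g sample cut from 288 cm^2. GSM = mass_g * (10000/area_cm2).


Formula: GSM = mass_g / area_m2
Step 1: Convert area: 288 cm^2 = 288 / 10000 = 0.0288 m^2
Step 2: GSM = 2.21 g / 0.0288 m^2 = 76.7 g/m^2

76.7 g/m^2


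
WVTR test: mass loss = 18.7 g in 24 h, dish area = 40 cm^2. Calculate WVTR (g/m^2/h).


Formula: WVTR = mass_loss / (area * time)
Step 1: Convert area: 40 cm^2 = 0.004 m^2
Step 2: WVTR = 18.7 g / (0.004 m^2 * 24 h)
Step 3: WVTR = 18.7 / 0.096 = 194.8 g/m^2/h

194.8 g/m^2/h


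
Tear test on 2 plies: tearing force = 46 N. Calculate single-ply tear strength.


Formula: Per-ply strength = Total force / Number of plies
Per-ply = 46 N / 2
Per-ply = 23 N

23 N


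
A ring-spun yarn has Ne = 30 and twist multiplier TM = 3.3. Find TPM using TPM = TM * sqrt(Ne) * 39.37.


Formula: TPM = TM * sqrt(Ne) * 39.37
Step 1: sqrt(Ne) = sqrt(30) = 5.4772
Step 2: TM * sqrt(Ne) = 3.3 * 5.4772 = 18.0748
Step 3: TPM = 18.0748 * 39.37 = 712 twists/m

712 twists/m


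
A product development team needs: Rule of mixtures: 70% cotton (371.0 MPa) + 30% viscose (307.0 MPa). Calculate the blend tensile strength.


Formula: Blend property = (fraction_A * property_A) + (fraction_B * property_B)
Step 1: Contribution A = 70/100 * 371.0 MPa = 259.7 MPa
Step 2: Contribution B = 30/100 * 307.0 MPa = 92.1 MPa
Step 3: Blend tensile strength = 259.7 + 92.1 = 351.8 MPa

351.8 MPa


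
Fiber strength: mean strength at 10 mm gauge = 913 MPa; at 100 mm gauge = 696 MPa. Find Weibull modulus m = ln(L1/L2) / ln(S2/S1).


Formula: m = ln(L1/L2) / ln(S2/S1)
Step 1: ln(L1/L2) = ln(10/100) = -2.30259
Step 2: S2/S1 = 696/913 = 0.76232
Step 3: ln(S2/S1) = ln(0.76232) = -0.27139
Step 4: m = -2.30259 / -0.27139 = 8.48

8.48 (Weibull m)


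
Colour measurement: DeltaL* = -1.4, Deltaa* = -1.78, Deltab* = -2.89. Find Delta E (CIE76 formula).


Formula: Delta E = sqrt(dL*^2 + da*^2 + db*^2)
Step 1: dL*^2 = (-1.4)^2 = 1.96
Step 2: da*^2 = (-1.78)^2 = 3.1684
Step 3: db*^2 = (-2.89)^2 = 8.3521
Step 4: Sum = 1.96 + 3.1684 + 8.3521 = 13.4805
Step 5: Delta E = sqrt(13.4805) = 3.67

3.67 Delta E


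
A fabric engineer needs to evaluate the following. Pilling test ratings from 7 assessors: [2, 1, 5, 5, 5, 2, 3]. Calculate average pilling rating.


Formula: Mean = sum / count
Sum = 2 + 1 + 5 + 5 + 5 + 2 + 3 = 23
Mean = 23 / 7 = 3.3

3.3


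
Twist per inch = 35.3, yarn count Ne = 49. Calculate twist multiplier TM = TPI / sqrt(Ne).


Formula: TM = TPI / sqrt(Ne)
Step 1: sqrt(Ne) = sqrt(49) = 7
Step 2: TM = 35.3 / 7 = 5.04

5.04 TM


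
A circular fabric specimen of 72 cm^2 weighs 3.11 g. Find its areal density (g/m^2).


Formula: GSM = mass_g / area_m2
Step 1: Convert area: 72 cm^2 = 72 / 10000 = 0.0072 m^2
Step 2: GSM = 3.11 g / 0.0072 m^2 = 431.9 g/m^2

431.9 g/m^2


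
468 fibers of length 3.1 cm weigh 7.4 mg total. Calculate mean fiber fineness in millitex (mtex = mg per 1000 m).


Formula: fineness (mtex) = mass (mg) / total length (km) = (mass_mg / total_length_m) * 1000
Step 1: Convert fiber length: 3.1 cm = 0.031 m
Step 2: Total fiber length = 468 * 0.031 = 14.508 m
Step 3: Linear density = 7.4 mg / 14.508 m = 0.5101 mg/m
Step 4: fineness = 0.5101 * 1000 = 510.1 mtex

510.1 mtex


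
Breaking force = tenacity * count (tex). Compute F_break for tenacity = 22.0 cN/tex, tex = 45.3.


Formula: Breaking force = Tenacity * Linear density
F = 22.0 cN/tex * 45.3 tex
F = 996.60 cN

996.60 cN


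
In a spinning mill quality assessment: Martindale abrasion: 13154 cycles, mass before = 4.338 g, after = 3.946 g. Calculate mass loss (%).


Formula: Mass loss% = ((m_before - m_after) / m_before) * 100
Step 1: Mass loss = 4.338 - 3.946 = 0.392 g
Step 2: Ratio = 0.392 / 4.338 = 0.0903642
Step 3: Mass loss% = 0.0903642 * 100 = 9.03642% ≈ 9.04%

9.04%


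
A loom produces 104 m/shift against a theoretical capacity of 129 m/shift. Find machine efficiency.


Formula: Efficiency% = (Actual output / Theoretical output) * 100
Efficiency% = (104 / 129) * 100
Efficiency% = 0.806202 * 100 = 80.6202% ≈ 80.6%

80.6%


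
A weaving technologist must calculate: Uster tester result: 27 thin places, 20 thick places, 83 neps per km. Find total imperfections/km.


Formula: Total = thin places + thick places + neps
Total = 27 + 20 + 83
Total = 130 imperfections/km

130 imperfections/km


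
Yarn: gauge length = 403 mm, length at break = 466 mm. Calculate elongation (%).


Formula: Elongation (%) = ((L_break - L0) / L0) * 100
Step 1: Extension = 466 - 403 = 63 mm
Step 2: Elongation = (63 / 403) * 100
Step 3: Elongation = 0.156328 * 100 = 15.6328% ≈ 15.6%

15.6%


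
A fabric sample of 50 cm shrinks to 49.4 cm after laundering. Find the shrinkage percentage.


Formula: Shrinkage% = ((L_before - L_after) / L_before) * 100
Step 1: Shrinkage = 50 - 49.4 = 0.6 cm
Step 2: Shrinkage% = (0.6 / 50) * 100
Step 3: Shrinkage% = 0.012 * 100 = 1.2%

1.2%


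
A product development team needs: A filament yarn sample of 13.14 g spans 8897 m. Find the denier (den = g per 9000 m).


Formula: den = (mass_g / length_m) * 9000
Substituting: den = (13.14 / 8897) * 9000
Intermediate: 13.14 / 8897 = 0.0014769 g/m
den = 0.0014769 * 9000 = 13.3 denier

13.3 denier


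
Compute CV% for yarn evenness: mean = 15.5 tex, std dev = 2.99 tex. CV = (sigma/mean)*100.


Formula: CV% = (standard deviation / mean) * 100
Step 1: Ratio = 2.99 / 15.5 = 0.192903
Step 2: CV% = 0.192903 * 100 = 19.2903% ≈ 19.3%

19.3%


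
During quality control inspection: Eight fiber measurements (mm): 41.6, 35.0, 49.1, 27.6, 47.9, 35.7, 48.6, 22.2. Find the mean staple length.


Formula: Mean = sum of lengths / count
Sum = 41.6 + 35.0 + 49.1 + 27.6 + 47.9 + 35.7 + 48.6 + 22.2
Sum = 307.7 mm
Mean = 307.7 / 8 = 38.46 mm

38.46 mm


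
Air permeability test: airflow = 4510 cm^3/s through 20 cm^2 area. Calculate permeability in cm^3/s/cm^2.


Formula: Air Permeability = Airflow / Test Area
AP = 4510 cm^3/s / 20 cm^2
AP = 225.5 cm^3/s/cm^2

225.5 cm^3/s/cm^2


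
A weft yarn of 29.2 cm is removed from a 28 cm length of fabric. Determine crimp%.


Formula: Crimp% = ((L_yarn - L_fabric) / L_fabric) * 100
Step 1: Extension = 29.2 - 28 = 1.2 cm
Step 2: Crimp% = (1.2 / 28) * 100
Step 3: Crimp% = 0.042857 * 100 = 4.2857% ≈ 4.3%

4.3%


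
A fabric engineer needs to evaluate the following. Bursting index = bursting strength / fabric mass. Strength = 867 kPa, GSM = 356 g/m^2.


Formula: Bursting Index = Bursting Strength / Fabric GSM
BI = 867 kPa / 356 g/m^2
BI = 2.435 kPa/(g/m^2)

2.435 kPa/(g/m^2)


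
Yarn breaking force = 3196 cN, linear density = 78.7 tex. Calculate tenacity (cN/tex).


Formula: Tenacity = Breaking force / Linear density
Tenacity = 3196 cN / 78.7 tex
Tenacity = 40.61 cN/tex

40.61 cN/tex


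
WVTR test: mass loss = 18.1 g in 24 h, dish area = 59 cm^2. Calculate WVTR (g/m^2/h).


Formula: WVTR = mass_loss / (area * time)
Step 1: Convert area: 59 cm^2 = 0.0059 m^2
Step 2: WVTR = 18.1 g / (0.0059 m^2 * 24 h)
Step 3: WVTR = 18.1 / 0.1416 = 127.8 g/m^2/h

127.8 g/m^2/h


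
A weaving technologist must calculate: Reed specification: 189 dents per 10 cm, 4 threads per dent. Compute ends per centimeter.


Formula: EPC = (dents per 10 cm * ends per dent) / 10
Step 1: Total ends per 10 cm = 189 * 4 = 756
Step 2: EPC = 756 / 10 = 75.6 ends/cm

75.6 ends/cm


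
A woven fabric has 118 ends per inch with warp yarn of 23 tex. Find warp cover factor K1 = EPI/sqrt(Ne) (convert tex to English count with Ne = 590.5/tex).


Formula: K1 = EPI / sqrt(Ne), with Ne = 590.5 / tex_warp
Step 1: Ne = 590.5 / 23 = 25.674
Step 2: sqrt(Ne) = sqrt(25.674) = 5.067
Step 3: K1 = 118 / 5.067 = 23.3

23.3


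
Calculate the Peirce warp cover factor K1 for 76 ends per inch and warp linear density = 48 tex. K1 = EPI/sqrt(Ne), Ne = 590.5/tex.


Formula: K1 = EPI / sqrt(Ne), with Ne = 590.5 / tex_warp
Step 1: Ne = 590.5 / 48 = 12.302
Step 2: sqrt(Ne) = sqrt(12.302) = 3.5074
Step 3: K1 = 76 / 3.5074 = 21.7

21.7


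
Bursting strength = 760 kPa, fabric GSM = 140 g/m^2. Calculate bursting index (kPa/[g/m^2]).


Formula: Bursting Index = Bursting Strength / Fabric GSM
BI = 760 kPa / 140 g/m^2
BI = 5.429 kPa/(g/m^2)

5.429 kPa/(g/m^2)


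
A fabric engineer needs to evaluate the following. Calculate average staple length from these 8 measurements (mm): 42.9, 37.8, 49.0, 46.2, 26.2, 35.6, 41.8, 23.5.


Formula: Mean = sum of lengths / count
Sum = 42.9 + 37.8 + 49.0 + 46.2 + 26.2 + 35.6 + 41.8 + 23.5
Sum = 303.0 mm
Mean = 303.0 / 8 = 37.88 mm

37.88 mm


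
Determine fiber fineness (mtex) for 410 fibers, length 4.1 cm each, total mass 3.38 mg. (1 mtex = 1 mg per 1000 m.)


Formula: fineness (mtex) = mass (mg) / total length (km) = (mass_mg / total_length_m) * 1000
Step 1: Convert fiber length: 4.1 cm = 0.041 m
Step 2: Total fiber length = 410 * 0.041 = 16.81 m
Step 3: Linear density = 3.38 mg / 16.81 m = 0.2011 mg/m
Step 4: fineness = 0.2011 * 1000 = 201.1 mtex

201.1 mtex


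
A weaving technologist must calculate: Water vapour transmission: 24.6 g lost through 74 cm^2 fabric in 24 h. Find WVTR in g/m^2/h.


Formula: WVTR = mass_loss / (area * time)
Step 1: Convert area: 74 cm^2 = 0.0074 m^2
Step 2: WVTR = 24.6 g / (0.0074 m^2 * 24 h)
Step 3: WVTR = 24.6 / 0.1776 = 138.5 g/m^2/h

138.5 g/m^2/h


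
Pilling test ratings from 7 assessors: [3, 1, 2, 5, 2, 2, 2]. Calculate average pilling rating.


Formula: Mean = sum / count
Sum = 3 + 1 + 2 + 5 + 2 + 2 + 2 = 17
Mean = 17 / 7 = 2.4

2.4


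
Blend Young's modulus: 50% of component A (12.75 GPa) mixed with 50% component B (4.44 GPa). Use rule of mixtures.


Formula: Blend property = (fraction_A * property_A) + (fraction_B * property_B)
Step 1: Contribution A = 50/100 * 12.75 GPa = 6.375 GPa
Step 2: Contribution B = 50/100 * 4.44 GPa = 2.22 GPa
Step 3: Blend Young's modulus = 6.375 + 2.22 = 8.595 GPa

8.595 GPa


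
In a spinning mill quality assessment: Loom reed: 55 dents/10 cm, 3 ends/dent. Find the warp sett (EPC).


Formula: EPC = (dents per 10 cm * ends per dent) / 10
Step 1: Total ends per 10 cm = 55 * 3 = 165
Step 2: EPC = 165 / 10 = 16.5 ends/cm

16.5 ends/cm


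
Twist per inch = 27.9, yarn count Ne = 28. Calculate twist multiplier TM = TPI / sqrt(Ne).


Formula: TM = TPI / sqrt(Ne)
Step 1: sqrt(Ne) = sqrt(28) = 5.2915
Step 2: TM = 27.9 / 5.2915 = 5.27

5.27 TM


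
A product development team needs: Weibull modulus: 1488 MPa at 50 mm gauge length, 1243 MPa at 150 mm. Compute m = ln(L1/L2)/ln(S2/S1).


Formula: m = ln(L1/L2) / ln(S2/S1)
Step 1: ln(L1/L2) = ln(50/150) = -1.09861
Step 2: S2/S1 = 1243/1488 = 0.83535
Step 3: ln(S2/S1) = ln(0.83535) = -0.17990
Step 4: m = -1.09861 / -0.17990 = 6.11

6.11 (Weibull m)
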